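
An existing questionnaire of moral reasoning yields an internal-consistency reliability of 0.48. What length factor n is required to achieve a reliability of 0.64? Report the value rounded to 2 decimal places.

Invert Spearman-Brown to solve for n:
n = r*(1 − r) / [ r (1 − r*) ]
n = 0.64 × (1 − 0.48) / [ 0.48 × (1 − 0.64) ]
  = 0.3328 / 0.1728 = 1.9259

1.93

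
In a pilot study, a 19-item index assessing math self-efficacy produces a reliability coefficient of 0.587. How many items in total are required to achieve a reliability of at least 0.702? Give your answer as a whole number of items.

Spearman-Brown solved for the length factor n:
n = r*(1 − r) / [ r (1 − r*) ]
n = 0.702(1 − 0.587) / [0.587(1 − 0.702)]
n = 0.289926 / 0.174926 ≈ 1.6574
So the test needs 1.6574 × 19 ≈ 31.49 items; rounding up, 32.

32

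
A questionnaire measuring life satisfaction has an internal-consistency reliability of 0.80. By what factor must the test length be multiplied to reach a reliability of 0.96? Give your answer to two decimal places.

Invert Spearman-Brown to solve for n:
n = r*(1 − r) / [ r (1 − r*) ]
n = 0.96 × (1 − 0.80) / [ 0.80 × (1 − 0.96) ]
  = 0.1920 / 0.0320 = 6.0000

6.00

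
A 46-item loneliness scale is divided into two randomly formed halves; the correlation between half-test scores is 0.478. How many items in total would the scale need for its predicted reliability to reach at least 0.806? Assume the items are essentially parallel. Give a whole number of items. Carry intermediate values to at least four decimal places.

105

Corrected full-test reliability: r_full = 2 × 0.478 / (1 + 0.478) ≈ 0.6468
n = r_tgt(1 − r_full) / [r_full(1 − r_tgt)] = 0.806 × 0.3532 / (0.6468 × 0.194) ≈ 2.2687
Required items = 2.2687 × 46 = 104.36, so 105 items.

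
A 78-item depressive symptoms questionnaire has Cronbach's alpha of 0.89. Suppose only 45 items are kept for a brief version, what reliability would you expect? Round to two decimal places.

The new length is 45/78 = 0.5769 times the old.
By Spearman-Brown, r_new = n r / (1 + (n − 1) r).
r_new = 0.5769·0.89 / [1 + (0.5769 − 1)·0.89]
r_new = 0.5134 / 0.6234 ≈ 0.8235

0.82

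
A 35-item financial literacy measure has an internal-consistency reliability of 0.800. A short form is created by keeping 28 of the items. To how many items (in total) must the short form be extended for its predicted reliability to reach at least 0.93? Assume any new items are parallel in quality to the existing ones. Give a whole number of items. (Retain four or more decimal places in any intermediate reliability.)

First, r for the 28-item form: n = 28/35 = 0.8000, so r_28 = 0.8000·0.800/(1 + (0.8000 − 1)·0.800) = 0.7619
Length factor from the short form to reach 0.93: n' = 0.93(1 − 0.7619) / [0.7619(1 − 0.93)] ≈ 4.1519
Items = 4.1519 × 28 ≈ 116.25 → 117

117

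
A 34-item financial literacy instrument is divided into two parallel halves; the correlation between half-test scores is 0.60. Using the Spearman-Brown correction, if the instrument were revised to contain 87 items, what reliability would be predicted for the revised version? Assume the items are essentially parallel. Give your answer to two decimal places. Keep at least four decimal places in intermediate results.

0.88

First correct the split-half correlation to full-test reliability: r_full = 2 × 0.60 / (1 + 0.60) ≈ 0.7500
Length factor from 34 to 87 items: n = 87/34 = 2.5588
r_new = n·r_full / (1 + (n − 1)·r_full) = 1.9191 / 2.1691 ≈ 0.8847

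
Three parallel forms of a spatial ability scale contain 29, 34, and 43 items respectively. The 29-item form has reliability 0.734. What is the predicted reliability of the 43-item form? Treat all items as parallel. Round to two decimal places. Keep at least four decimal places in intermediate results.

0.80

Only the ratio of lengths matters: n = 43/29 = 1.4828
r_{43} = n·r / (1 + (n − 1)·r) = 1.0884 / 1.3544 ≈ 0.8036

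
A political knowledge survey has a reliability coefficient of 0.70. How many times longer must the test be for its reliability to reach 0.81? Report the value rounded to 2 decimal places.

1.83

n = 0.81(1 − 0.70) / [0.70(1 − 0.81)]
n = 0.2430 / 0.1330 ≈ 1.8271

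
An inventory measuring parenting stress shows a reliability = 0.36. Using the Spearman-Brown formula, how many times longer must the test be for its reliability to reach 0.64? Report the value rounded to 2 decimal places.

3.16

Rearranging the Spearman-Brown formula for n,
n = r*(1 − r) / [ r (1 − r*) ]
n = [0.64 × 0.64] / [0.36 × 0.36]
  = 0.4096 / 0.1296 = 3.1605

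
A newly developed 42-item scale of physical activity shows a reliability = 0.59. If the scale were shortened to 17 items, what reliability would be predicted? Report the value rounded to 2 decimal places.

The new length is 17/42 = 0.4048 times the old.
r_new = (0.4048 × 0.59) / (1 + (0.4048 − 1) × 0.59)
     = 0.2388 / 0.6488 = 0.3681

0.37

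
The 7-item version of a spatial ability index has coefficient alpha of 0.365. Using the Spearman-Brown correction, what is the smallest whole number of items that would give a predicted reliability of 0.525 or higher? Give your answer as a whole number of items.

14

Invert Spearman-Brown to solve for n:
n = r_target (1 − r_old) / [ r_old (1 − r_target) ]
n = [0.525 × 0.635] / [0.365 × 0.475]
  = 0.333375 / 0.173375 = 1.9229
Items needed = n × 7 = 1.9229 × 7 ≈ 13.46 → round up to 14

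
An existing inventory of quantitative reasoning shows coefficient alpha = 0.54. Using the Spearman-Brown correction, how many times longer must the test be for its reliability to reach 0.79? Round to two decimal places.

3.20

Rearranging the Spearman-Brown formula for n,
n = r*(1 − r) / [ r (1 − r*) ]
n = 0.79 × (1 − 0.54) / [ 0.54 × (1 − 0.79) ]
  = 0.3634 / 0.1134 = 3.2046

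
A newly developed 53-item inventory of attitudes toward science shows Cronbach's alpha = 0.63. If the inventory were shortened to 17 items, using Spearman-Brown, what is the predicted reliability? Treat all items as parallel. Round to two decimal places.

n = 17/53 = 0.3208
Apply the Spearman-Brown prophecy formula, r' = nr / [1 + (n − 1)r]:
r_new = (0.3208 × 0.63) / (1 + (0.3208 − 1) × 0.63)
r_new = 0.2021 / 0.5721 ≈ 0.3533

0.35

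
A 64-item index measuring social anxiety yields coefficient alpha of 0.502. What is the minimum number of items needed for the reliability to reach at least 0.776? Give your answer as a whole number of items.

Invert Spearman-Brown to solve for n:
n = r*(1 − r) / [ r (1 − r*) ]
n = [0.776 × 0.498] / [0.502 × 0.224]
  = 0.386448 / 0.112448 = 3.4367
Items needed = n × 64 = 3.4367 × 64 ≈ 219.95 → round up to 220

220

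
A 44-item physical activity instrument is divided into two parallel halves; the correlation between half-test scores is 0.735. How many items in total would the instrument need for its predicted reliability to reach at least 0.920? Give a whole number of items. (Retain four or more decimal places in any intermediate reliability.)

92

Corrected full-test reliability: r_full = 2 × 0.735 / (1 + 0.735) ≈ 0.8473
n = r_tgt(1 − r_full) / [r_full(1 − r_tgt)] = 0.920 × 0.1527 / (0.8473 × 0.080) ≈ 2.0725
Required items = 2.0725 × 44 = 91.19, so 92 items.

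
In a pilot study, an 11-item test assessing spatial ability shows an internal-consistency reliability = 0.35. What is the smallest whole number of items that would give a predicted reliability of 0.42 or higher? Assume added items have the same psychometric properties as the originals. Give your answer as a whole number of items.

15

n = 0.42(1 − 0.35) / [0.35(1 − 0.42)]
n = 0.2730 / 0.2030 ≈ 1.3448
1.3448 × 11 = 14.79 → 15 items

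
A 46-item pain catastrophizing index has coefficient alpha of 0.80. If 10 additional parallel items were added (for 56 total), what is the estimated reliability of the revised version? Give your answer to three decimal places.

0.830

The new length is 56/46 = 1.2174 times the old.
By Spearman-Brown, r_new = n r / (1 + (n − 1) r).
r_new = (1.2174 × 0.80) / (1 + (1.2174 − 1) × 0.80)
r_new = 0.9739 / 1.1739 ≈ 0.8296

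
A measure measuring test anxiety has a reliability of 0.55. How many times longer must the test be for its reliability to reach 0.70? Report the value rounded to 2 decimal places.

1.91

n = [0.70 × 0.45] / [0.55 × 0.30]
n = 0.3150 / 0.1650 ≈ 1.9091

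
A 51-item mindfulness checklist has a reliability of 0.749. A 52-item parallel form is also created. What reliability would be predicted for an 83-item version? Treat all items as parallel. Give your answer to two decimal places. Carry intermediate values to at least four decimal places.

Only the ratio of lengths matters: n = 83/51 = 1.6275
r_{83} = n·r / (1 + (n − 1)·r) = 1.2190 / 1.4700 ≈ 0.8293

0.83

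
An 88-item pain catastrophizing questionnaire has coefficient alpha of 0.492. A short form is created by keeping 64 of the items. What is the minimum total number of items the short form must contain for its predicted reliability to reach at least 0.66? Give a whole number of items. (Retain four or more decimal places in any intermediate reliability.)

177

First, r for the 64-item form: n = 64/88 = 0.7273, so r_64 = 0.7273·0.492/(1 + (0.7273 − 1)·0.492) = 0.4133
Then solve for n' with r_old = 0.4133, r_target = 0.66: n' = 0.66(1 − 0.4133)/[0.4133(1 − 0.66)] = 2.7556
Items = 2.7556 × 64 ≈ 176.36 → 177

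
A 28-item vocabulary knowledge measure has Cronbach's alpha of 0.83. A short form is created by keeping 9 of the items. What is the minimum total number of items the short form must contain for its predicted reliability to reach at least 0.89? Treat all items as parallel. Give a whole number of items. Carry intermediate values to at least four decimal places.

47

First, r for the 9-item form: n = 9/28 = 0.3214, so r_9 = 0.3214·0.83/(1 + (0.3214 − 1)·0.83) = 0.6108
Then solve for n' with r_old = 0.6108, r_target = 0.89: n' = 0.89(1 − 0.6108)/[0.6108(1 − 0.89)] = 5.1555
Items = 5.1555 × 9 ≈ 46.40 → 47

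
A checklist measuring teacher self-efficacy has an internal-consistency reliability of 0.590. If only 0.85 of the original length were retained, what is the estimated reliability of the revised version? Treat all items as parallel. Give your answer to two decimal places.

By Spearman-Brown, r_new = n r / (1 + (n − 1) r).
r_new = 0.85·0.590 / [1 + (0.85 − 1)·0.590]
     = 0.5015 / 0.9115 = 0.5502

0.55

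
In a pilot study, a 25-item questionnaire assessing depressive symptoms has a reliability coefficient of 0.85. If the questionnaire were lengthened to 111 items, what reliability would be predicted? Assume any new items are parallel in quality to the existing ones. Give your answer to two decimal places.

0.96

The new length is 111/25 = 4.44 times the old.
r_new = (4.44 × 0.85) / (1 + (4.44 − 1) × 0.85)
r_new = 3.7740 / 3.9240 ≈ 0.9618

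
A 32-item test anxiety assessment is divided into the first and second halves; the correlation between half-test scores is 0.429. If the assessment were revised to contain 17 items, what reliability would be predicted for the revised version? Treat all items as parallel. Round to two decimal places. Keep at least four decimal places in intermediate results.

0.44

Spearman-Brown correction (n = 2): r_full = 2·0.429/(1 + 0.429) = 0.6004
Length factor from 32 to 17 items: n = 17/32 = 0.5312
r_new = n·r_full / (1 + (n − 1)·r_full) = 0.3189 / 0.7185 ≈ 0.4438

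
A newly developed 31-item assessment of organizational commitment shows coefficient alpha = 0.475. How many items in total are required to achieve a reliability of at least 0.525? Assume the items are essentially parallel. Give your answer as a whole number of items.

Invert Spearman-Brown to solve for n:
n = r_target (1 − r_old) / [ r_old (1 − r_target) ]
n = [0.525 × 0.525] / [0.475 × 0.475]
n = 0.275625 / 0.225625 ≈ 1.2216
Items needed = n × 31 = 1.2216 × 31 ≈ 37.87 → round up to 38

38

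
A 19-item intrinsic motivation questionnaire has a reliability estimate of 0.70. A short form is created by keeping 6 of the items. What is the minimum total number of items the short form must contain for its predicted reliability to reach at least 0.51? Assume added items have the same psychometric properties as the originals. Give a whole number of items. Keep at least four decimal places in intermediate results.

9

First, r for the 6-item form: n = 6/19 = 0.3158, so r_6 = 0.3158·0.70/(1 + (0.3158 − 1)·0.70) = 0.4243
Then solve for n' with r_old = 0.4243, r_target = 0.51: n' = 0.51(1 − 0.4243)/[0.4243(1 − 0.51)] = 1.4122
Items = 1.4122 × 6 ≈ 8.47 → 9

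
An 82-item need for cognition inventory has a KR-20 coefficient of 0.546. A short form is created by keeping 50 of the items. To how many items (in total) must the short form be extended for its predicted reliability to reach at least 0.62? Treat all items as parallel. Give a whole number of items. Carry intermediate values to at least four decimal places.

Short-form reliability: n = 50/82 = 0.6098; r_50 = n·r/(1+(n−1)r) ≈ 0.4231
Then solve for n' with r_old = 0.4231, r_target = 0.62: n' = 0.62(1 − 0.4231)/[0.4231(1 − 0.62)] = 2.2247
Items = 2.2247 × 50 ≈ 111.23 → 112

112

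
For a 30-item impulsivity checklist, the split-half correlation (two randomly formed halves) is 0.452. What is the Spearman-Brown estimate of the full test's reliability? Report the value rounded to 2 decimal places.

Each half is half the length of the full test, so the full test is n = 2 times a half.
r_full = 2(0.452) / (1 + 0.452)
       = 0.9040 / 1.4520 = 0.6226

0.62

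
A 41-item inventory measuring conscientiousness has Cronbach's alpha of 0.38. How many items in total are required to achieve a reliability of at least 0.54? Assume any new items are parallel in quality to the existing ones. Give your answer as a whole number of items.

79

n = 0.54 × (1 − 0.38) / [ 0.38 × (1 − 0.54) ]
  = 0.3348 / 0.1748 = 1.9153
1.9153 × 41 = 78.53 → 79 items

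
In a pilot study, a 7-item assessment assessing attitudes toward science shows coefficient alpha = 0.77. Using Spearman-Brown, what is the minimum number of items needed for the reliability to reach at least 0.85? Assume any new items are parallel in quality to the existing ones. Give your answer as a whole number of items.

12

n = 0.85 × (1 − 0.77) / [ 0.77 × (1 − 0.85) ]
  = 0.1955 / 0.1155 = 1.6926
1.6926 × 7 = 11.85 → 12 items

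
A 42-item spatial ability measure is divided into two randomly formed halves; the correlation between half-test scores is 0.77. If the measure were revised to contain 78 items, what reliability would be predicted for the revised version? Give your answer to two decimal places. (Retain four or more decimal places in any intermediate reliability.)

0.93

Full-test reliability from the split-half r: r_full = 2(0.77)/(1 + 0.77) = 0.8701
Length factor from 42 to 78 items: n = 78/42 = 1.8571
r_new = n·r_full / (1 + (n − 1)·r_full) = 1.6159 / 1.7458 ≈ 0.9256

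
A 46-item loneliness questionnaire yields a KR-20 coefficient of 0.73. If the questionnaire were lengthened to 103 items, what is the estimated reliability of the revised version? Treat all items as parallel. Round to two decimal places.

0.86

The new length is 103/46 = 2.2391 times the old.
r_new = (2.2391 × 0.73) / (1 + (2.2391 − 1) × 0.73)
r_new = 1.6345 / 1.9045 ≈ 0.8582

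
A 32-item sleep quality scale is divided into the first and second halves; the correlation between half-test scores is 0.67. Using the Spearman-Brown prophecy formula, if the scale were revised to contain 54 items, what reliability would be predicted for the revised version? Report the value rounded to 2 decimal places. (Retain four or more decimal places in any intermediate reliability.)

0.87

Full-test reliability from the split-half r: r_full = 2(0.67)/(1 + 0.67) = 0.8024
Length factor from 32 to 54 items: n = 54/32 = 1.6875
r_new = n·r_full / (1 + (n − 1)·r_full) = 1.3540 / 1.5516 ≈ 0.8726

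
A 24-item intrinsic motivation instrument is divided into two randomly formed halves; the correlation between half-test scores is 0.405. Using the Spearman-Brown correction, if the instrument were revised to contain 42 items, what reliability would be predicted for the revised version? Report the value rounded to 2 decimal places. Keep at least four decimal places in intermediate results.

0.70

First correct the split-half correlation to full-test reliability: r_full = 2 × 0.405 / (1 + 0.405) ≈ 0.5765
Length factor from 24 to 42 items: n = 42/24 = 1.7500
r_new = n·r_full / (1 + (n − 1)·r_full) = 1.0089 / 1.4324 ≈ 0.7043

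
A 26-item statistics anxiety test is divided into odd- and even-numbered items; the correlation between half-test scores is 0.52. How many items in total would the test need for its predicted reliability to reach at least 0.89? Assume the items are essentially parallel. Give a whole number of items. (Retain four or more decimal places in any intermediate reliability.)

98

Corrected full-test reliability: r_full = 2 × 0.52 / (1 + 0.52) ≈ 0.6842
n = r_tgt(1 − r_full) / [r_full(1 − r_tgt)] = 0.89 × 0.3158 / (0.6842 × 0.11) ≈ 3.7344
Items = 3.7344 × 26 ≈ 97.09 → 98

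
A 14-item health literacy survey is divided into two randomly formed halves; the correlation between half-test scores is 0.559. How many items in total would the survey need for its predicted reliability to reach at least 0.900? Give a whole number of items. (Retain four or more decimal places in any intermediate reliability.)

r_full = 2(0.559)/(1 + 0.559) = 0.7171
n = r_tgt(1 − r_full) / [r_full(1 − r_tgt)] = 0.900 × 0.2829 / (0.7171 × 0.100) ≈ 3.5506
Items = 3.5506 × 14 ≈ 49.71 → 50

50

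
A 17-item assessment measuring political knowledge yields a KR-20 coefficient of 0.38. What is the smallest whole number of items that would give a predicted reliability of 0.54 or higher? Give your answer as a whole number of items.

n = 0.54 × (1 − 0.38) / [ 0.38 × (1 − 0.54) ]
n = 0.3348 / 0.1748 ≈ 1.9153
1.9153 × 17 = 32.56 → 33 items

33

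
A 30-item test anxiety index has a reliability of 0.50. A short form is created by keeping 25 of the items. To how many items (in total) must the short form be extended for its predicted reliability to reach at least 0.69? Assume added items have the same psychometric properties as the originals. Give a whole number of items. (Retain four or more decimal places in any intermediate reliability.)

First, r for the 25-item form: n = 25/30 = 0.8333, so r_25 = 0.8333·0.50/(1 + (0.8333 − 1)·0.50) = 0.4545
Then solve for n' with r_old = 0.4545, r_target = 0.69: n' = 0.69(1 − 0.4545)/[0.4545(1 − 0.69)] = 2.6715
Items = 2.6715 × 25 ≈ 66.79 → 67

67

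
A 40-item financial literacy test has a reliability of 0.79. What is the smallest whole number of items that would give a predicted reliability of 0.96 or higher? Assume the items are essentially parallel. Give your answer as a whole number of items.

256

Rearranging the Spearman-Brown formula for n,
n = r_target (1 − r_old) / [ r_old (1 − r_target) ]
n = [0.96 × 0.21] / [0.79 × 0.04]
  = 0.2016 / 0.0316 = 6.3797
So the test needs 6.3797 × 40 ≈ 255.19 items; rounding up, 256.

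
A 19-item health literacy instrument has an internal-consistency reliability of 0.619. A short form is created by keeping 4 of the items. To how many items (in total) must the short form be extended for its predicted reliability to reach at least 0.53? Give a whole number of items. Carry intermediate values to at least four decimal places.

Short-form reliability: n = 4/19 = 0.2105; r_4 = n·r/(1+(n−1)r) ≈ 0.2548
Then solve for n' with r_old = 0.2548, r_target = 0.53: n' = 0.53(1 − 0.2548)/[0.2548(1 − 0.53)] = 3.2980
Total items = 3.2980 × 4 = 13.19, rounded up to 14.

14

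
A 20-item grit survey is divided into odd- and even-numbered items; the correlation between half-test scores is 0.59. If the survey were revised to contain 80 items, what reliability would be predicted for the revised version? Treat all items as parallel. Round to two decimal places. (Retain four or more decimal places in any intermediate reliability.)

0.92

Spearman-Brown correction (n = 2): r_full = 2·0.59/(1 + 0.59) = 0.7421
Then adjust to 80 items: n = 80/20 = 4.0000
r_new = n·r_full / (1 + (n − 1)·r_full) = 2.9684 / 3.2263 ≈ 0.9201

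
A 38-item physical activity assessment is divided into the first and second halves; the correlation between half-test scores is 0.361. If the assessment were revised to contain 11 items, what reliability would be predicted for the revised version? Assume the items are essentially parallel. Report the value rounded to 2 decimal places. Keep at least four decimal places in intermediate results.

Spearman-Brown correction (n = 2): r_full = 2·0.361/(1 + 0.361) = 0.5305
Then adjust to 11 items: n = 11/38 = 0.2895
r_new = n·r_full / (1 + (n − 1)·r_full) = 0.1536 / 0.6231 ≈ 0.2465

0.25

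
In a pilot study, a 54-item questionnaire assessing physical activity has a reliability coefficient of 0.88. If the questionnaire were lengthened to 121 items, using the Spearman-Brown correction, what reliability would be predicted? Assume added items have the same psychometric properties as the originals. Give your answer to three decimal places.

0.943

n = 121/54 = 2.2407
By Spearman-Brown, r_new = n r / (1 + (n − 1) r).
r_new = (2.2407 × 0.88) / (1 + (2.2407 − 1) × 0.88)
r_new = 1.9718 / 2.0918 ≈ 0.9426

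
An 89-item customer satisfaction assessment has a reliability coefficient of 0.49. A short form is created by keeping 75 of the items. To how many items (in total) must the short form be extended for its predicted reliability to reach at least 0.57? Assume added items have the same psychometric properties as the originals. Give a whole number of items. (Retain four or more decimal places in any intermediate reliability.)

Short-form reliability: n = 75/89 = 0.8427; r_75 = n·r/(1+(n−1)r) ≈ 0.4474
Length factor from the short form to reach 0.57: n' = 0.57(1 − 0.4474) / [0.4474(1 − 0.57)] ≈ 1.6373
Total items = 1.6373 × 75 = 122.80, rounded up to 123.

123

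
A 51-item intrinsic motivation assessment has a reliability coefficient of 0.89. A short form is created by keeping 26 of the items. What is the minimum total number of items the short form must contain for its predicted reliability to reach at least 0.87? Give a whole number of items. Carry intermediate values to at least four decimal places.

Short-form reliability: n = 26/51 = 0.5098; r_26 = n·r/(1+(n−1)r) ≈ 0.8049
Length factor from the short form to reach 0.87: n' = 0.87(1 − 0.8049) / [0.8049(1 − 0.87)] ≈ 1.6222
Total items = 1.6222 × 26 = 42.18, rounded up to 43.

43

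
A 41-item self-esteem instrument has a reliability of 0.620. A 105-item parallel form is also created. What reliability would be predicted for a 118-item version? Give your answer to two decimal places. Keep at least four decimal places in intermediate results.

Only the ratio of lengths matters: n = 118/41 = 2.8780
r_{118} = n·r / (1 + (n − 1)·r) = 1.7844 / 2.1644 ≈ 0.8244

0.82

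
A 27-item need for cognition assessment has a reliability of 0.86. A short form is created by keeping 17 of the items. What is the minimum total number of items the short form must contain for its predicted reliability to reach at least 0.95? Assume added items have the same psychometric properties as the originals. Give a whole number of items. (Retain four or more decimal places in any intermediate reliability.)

84

Short-form reliability: n = 17/27 = 0.6296; r_17 = n·r/(1+(n−1)r) ≈ 0.7946
Then solve for n' with r_old = 0.7946, r_target = 0.95: n' = 0.95(1 − 0.7946)/[0.7946(1 − 0.95)] = 4.9114
Items = 4.9114 × 17 ≈ 83.49 → 84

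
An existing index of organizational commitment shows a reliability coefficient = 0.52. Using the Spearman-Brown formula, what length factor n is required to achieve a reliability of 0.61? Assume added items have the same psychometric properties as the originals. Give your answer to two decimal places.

1.44

Rearranging the Spearman-Brown formula for n,
n = r_target (1 − r_old) / [ r_old (1 − r_target) ]
n = 0.61 × (1 − 0.52) / [ 0.52 × (1 − 0.61) ]
n = 0.2928 / 0.2028 ≈ 1.4438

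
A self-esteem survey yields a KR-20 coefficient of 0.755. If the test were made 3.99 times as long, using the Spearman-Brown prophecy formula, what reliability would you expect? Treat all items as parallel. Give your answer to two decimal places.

r_new = (3.99 × 0.755) / (1 + (3.99 − 1) × 0.755)
     = 3.0125 / 3.2574 = 0.9248

0.92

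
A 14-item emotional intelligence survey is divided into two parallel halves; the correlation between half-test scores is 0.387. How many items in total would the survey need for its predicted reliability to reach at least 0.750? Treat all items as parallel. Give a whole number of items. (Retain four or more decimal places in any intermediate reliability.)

Corrected full-test reliability: r_full = 2 × 0.387 / (1 + 0.387) ≈ 0.5580
Solve Spearman-Brown for n: n = 0.750(1 − 0.5580) / [0.5580(1 − 0.750)] = 2.3763
Required items = 2.3763 × 14 = 33.27, so 34 items.

34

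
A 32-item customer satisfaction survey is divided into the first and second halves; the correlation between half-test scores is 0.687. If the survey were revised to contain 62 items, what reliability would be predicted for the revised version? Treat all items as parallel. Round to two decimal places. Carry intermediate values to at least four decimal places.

0.89

First correct the split-half correlation to full-test reliability: r_full = 2 × 0.687 / (1 + 0.687) ≈ 0.8145
Length factor from 32 to 62 items: n = 62/32 = 1.9375
r_new = n·r_full / (1 + (n − 1)·r_full) = 1.5781 / 1.7636 ≈ 0.8948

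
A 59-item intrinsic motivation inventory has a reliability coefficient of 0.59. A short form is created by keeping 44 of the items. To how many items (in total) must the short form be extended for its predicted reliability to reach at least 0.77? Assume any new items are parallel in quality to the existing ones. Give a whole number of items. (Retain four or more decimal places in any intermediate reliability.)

Short-form reliability: n = 44/59 = 0.7458; r_44 = n·r/(1+(n−1)r) ≈ 0.5177
Then solve for n' with r_old = 0.5177, r_target = 0.77: n' = 0.77(1 − 0.5177)/[0.5177(1 − 0.77)] = 3.1189
Total items = 3.1189 × 44 = 137.23, rounded up to 138.

138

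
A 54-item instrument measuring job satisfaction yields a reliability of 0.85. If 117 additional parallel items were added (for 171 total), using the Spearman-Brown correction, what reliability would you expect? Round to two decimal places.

Length ratio n = 171/54 = 3.1667
r_new = (3.1667 × 0.85) / (1 + (3.1667 − 1) × 0.85)
r_new = 2.6917 / 2.8417 ≈ 0.9472

0.95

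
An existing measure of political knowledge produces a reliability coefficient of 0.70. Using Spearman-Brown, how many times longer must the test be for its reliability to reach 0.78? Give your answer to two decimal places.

Spearman-Brown solved for the length factor n:
n = r*(1 − r) / [ r (1 − r*) ]
n = 0.78 × (1 − 0.70) / [ 0.70 × (1 − 0.78) ]
  = 0.2340 / 0.1540 = 1.5195

1.52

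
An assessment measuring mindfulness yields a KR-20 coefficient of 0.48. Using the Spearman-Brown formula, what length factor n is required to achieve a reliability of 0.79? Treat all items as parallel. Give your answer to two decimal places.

4.08

Invert Spearman-Brown to solve for n:
n = r_target (1 − r_old) / [ r_old (1 − r_target) ]
n = [0.79 × 0.52] / [0.48 × 0.21]
  = 0.4108 / 0.1008 = 4.0754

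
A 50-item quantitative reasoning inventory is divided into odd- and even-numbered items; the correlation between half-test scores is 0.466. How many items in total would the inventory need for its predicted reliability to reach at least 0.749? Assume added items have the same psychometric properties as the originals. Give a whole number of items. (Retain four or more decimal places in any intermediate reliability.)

86

r_full = 2(0.466)/(1 + 0.466) = 0.6357
n = r_tgt(1 − r_full) / [r_full(1 − r_tgt)] = 0.749 × 0.3643 / (0.6357 × 0.251) ≈ 1.7101
Items = 1.7101 × 50 ≈ 85.50 → 86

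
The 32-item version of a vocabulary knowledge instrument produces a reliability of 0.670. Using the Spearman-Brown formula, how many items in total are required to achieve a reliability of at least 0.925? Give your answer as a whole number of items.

195

Spearman-Brown solved for the length factor n:
n = r_target (1 − r_old) / [ r_old (1 − r_target) ]
n = 0.925(1 − 0.670) / [0.670(1 − 0.925)]
  = 0.305250 / 0.050250 = 6.0746
Items needed = n × 32 = 6.0746 × 32 ≈ 194.39 → round up to 195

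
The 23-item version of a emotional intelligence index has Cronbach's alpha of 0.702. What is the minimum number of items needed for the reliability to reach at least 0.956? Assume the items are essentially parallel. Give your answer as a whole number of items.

213

Invert Spearman-Brown to solve for n:
n = r*(1 − r) / [ r (1 − r*) ]
n = [0.956 × 0.298] / [0.702 × 0.044]
  = 0.284888 / 0.030888 = 9.2233
So the test needs 9.2233 × 23 ≈ 212.14 items; rounding up, 213.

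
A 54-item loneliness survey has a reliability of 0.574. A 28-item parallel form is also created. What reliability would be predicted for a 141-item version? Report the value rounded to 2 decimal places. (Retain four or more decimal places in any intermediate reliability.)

0.78

Only the ratio of lengths matters: n = 141/54 = 2.6111
r_{141} = n·r / (1 + (n − 1)·r) = 1.4988 / 1.9248 ≈ 0.7787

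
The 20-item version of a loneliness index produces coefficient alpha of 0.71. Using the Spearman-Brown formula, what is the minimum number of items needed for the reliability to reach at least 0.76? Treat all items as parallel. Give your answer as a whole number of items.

26

Invert Spearman-Brown to solve for n:
n = r_target (1 − r_old) / [ r_old (1 − r_target) ]
n = 0.76(1 − 0.71) / [0.71(1 − 0.76)]
  = 0.2204 / 0.1704 = 1.2934
So the test needs 1.2934 × 20 ≈ 25.87 items; rounding up, 26.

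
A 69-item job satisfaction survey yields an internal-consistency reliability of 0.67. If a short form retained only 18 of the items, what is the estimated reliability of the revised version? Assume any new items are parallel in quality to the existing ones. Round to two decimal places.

0.35

The new length is 18/69 = 0.2609 times the old.
r_new = 0.2609·0.67 / [1 + (0.2609 − 1)·0.67]
     = 0.1748 / 0.5048 = 0.3463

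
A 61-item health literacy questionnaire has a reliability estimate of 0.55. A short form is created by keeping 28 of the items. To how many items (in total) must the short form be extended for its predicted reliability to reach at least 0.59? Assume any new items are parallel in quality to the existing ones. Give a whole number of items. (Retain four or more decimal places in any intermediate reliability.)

First, r for the 28-item form: n = 28/61 = 0.4590, so r_28 = 0.4590·0.55/(1 + (0.4590 − 1)·0.55) = 0.3594
Length factor from the short form to reach 0.59: n' = 0.59(1 − 0.3594) / [0.3594(1 − 0.59)] ≈ 2.5649
Total items = 2.5649 × 28 = 71.82, rounded up to 72.

72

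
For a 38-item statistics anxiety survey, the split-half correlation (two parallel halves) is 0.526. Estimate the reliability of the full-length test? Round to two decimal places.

0.69

Each half is half the length of the full test, so the full test is n = 2 times a half.
r_full = 2r_hh / (1 + r_hh) = 2 × 0.526 / (1 + 0.526)
r_full = 1.0520 / 1.5260 ≈ 0.6894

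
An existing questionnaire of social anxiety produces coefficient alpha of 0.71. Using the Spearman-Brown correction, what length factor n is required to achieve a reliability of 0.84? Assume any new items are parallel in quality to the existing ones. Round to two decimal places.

2.14

Spearman-Brown solved for the length factor n:
n = r*(1 − r) / [ r (1 − r*) ]
n = 0.84 × (1 − 0.71) / [ 0.71 × (1 − 0.84) ]
  = 0.2436 / 0.1136 = 2.1444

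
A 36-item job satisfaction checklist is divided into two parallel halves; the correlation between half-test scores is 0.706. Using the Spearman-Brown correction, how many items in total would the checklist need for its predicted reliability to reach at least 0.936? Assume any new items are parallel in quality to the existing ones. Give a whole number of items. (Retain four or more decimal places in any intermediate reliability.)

110

Corrected full-test reliability: r_full = 2 × 0.706 / (1 + 0.706) ≈ 0.8277
n = r_tgt(1 − r_full) / [r_full(1 − r_tgt)] = 0.936 × 0.1723 / (0.8277 × 0.064) ≈ 3.0444
Items = 3.0444 × 36 ≈ 109.60 → 110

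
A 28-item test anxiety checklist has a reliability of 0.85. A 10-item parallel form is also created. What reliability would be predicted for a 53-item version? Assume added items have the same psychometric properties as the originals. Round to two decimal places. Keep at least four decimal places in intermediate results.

Only the ratio of lengths matters: n = 53/28 = 1.8929
r_{53} = n·r / (1 + (n − 1)·r) = 1.6090 / 1.7590 ≈ 0.9147

0.91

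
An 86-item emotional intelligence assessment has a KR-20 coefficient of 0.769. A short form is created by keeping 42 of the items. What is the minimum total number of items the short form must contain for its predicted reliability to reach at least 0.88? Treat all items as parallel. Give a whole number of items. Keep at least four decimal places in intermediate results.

190

Short-form reliability: n = 42/86 = 0.4884; r_42 = n·r/(1+(n−1)r) ≈ 0.6192
Then solve for n' with r_old = 0.6192, r_target = 0.88: n' = 0.88(1 − 0.6192)/[0.6192(1 − 0.88)] = 4.5099
Total items = 4.5099 × 42 = 189.42, rounded up to 190.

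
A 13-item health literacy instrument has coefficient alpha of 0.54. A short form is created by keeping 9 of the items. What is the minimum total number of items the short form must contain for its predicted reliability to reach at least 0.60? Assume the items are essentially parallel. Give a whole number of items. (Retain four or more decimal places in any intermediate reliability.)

17

Short-form reliability: n = 9/13 = 0.6923; r_9 = n·r/(1+(n−1)r) ≈ 0.4483
Length factor from the short form to reach 0.60: n' = 0.60(1 − 0.4483) / [0.4483(1 − 0.60)] ≈ 1.8460
Total items = 1.8460 × 9 = 16.61, rounded up to 17.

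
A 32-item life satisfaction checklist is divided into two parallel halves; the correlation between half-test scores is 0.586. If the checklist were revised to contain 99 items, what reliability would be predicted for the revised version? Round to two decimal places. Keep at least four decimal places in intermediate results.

First correct the split-half correlation to full-test reliability: r_full = 2 × 0.586 / (1 + 0.586) ≈ 0.7390
Length factor from 32 to 99 items: n = 99/32 = 3.0938
r_new = n·r_full / (1 + (n − 1)·r_full) = 2.2863 / 2.5473 ≈ 0.8975

0.90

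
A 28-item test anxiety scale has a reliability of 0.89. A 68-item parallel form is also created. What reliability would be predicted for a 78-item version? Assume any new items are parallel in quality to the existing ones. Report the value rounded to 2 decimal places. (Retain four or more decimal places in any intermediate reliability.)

The 68-item form is not needed; work directly from the 28-item form with n = 78/28 = 2.7857.
r_{78} = n·r / (1 + (n − 1)·r) = 2.4793 / 2.5893 ≈ 0.9575

0.96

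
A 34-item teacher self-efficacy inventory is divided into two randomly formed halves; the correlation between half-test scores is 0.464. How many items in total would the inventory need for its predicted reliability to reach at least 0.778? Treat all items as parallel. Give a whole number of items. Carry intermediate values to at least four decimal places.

69

r_full = 2(0.464)/(1 + 0.464) = 0.6339
Solve Spearman-Brown for n: n = 0.778(1 − 0.6339) / [0.6339(1 − 0.778)] = 2.0240
Required items = 2.0240 × 34 = 68.82, so 69 items.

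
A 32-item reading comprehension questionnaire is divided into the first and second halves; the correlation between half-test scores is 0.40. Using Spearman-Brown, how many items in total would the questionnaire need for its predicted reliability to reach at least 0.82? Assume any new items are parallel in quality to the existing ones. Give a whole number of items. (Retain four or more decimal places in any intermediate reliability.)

r_full = 2(0.40)/(1 + 0.40) = 0.5714
n = r_tgt(1 − r_full) / [r_full(1 − r_tgt)] = 0.82 × 0.4286 / (0.5714 × 0.18) ≈ 3.4171
Required items = 3.4171 × 32 = 109.35, so 110 items.

110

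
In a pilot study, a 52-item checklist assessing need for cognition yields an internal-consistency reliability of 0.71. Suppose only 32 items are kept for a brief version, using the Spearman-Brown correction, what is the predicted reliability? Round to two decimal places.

0.60

The new length is 32/52 = 0.6154 times the old.
r_new = 0.6154·0.71 / [1 + (0.6154 − 1)·0.71]
     = 0.4369 / 0.7269 = 0.6010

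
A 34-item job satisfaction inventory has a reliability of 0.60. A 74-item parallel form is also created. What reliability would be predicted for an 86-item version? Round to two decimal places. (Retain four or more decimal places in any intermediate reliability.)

The 74-item form is not needed; work directly from the 34-item form with n = 86/34 = 2.5294.
r_{86} = n·r / (1 + (n − 1)·r) = 1.5176 / 1.9176 ≈ 0.7914

0.79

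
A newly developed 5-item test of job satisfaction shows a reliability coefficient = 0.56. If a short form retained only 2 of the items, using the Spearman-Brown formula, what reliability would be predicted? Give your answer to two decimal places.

0.34

Length ratio n = 2/5 = 0.4
Apply the Spearman-Brown prophecy formula, r' = nr / [1 + (n − 1)r]:
r_new = (0.4 × 0.56) / (1 + (0.4 − 1) × 0.56)
r_new = 0.2240 / 0.6640 ≈ 0.3373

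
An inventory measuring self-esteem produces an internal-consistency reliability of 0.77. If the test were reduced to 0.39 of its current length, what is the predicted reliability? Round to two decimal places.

By Spearman-Brown, r_new = n r / (1 + (n − 1) r).
r_new = (0.39 × 0.77) / (1 + (0.39 − 1) × 0.77)
r_new = 0.3003 / 0.5303 ≈ 0.5663

0.57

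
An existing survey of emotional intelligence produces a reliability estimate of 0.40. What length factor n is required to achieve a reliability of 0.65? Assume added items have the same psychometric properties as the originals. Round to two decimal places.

Spearman-Brown solved for the length factor n:
n = r_target (1 − r_old) / [ r_old (1 − r_target) ]
n = 0.65(1 − 0.40) / [0.40(1 − 0.65)]
n = 0.3900 / 0.1400 ≈ 2.7857

2.79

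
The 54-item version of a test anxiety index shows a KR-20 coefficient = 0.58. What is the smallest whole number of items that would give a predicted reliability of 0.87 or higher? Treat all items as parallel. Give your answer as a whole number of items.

262

Spearman-Brown solved for the length factor n:
n = r*(1 − r) / [ r (1 − r*) ]
n = 0.87 × (1 − 0.58) / [ 0.58 × (1 − 0.87) ]
n = 0.3654 / 0.0754 ≈ 4.8462
Items needed = n × 54 = 4.8462 × 54 ≈ 261.69 → round up to 262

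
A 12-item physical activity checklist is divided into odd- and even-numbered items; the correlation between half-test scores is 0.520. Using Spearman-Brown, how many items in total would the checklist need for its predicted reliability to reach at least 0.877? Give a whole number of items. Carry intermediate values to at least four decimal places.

40

r_full = 2(0.520)/(1 + 0.520) = 0.6842
Solve Spearman-Brown for n: n = 0.877(1 − 0.6842) / [0.6842(1 − 0.877)] = 3.2910
Items = 3.2910 × 12 ≈ 39.49 → 40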